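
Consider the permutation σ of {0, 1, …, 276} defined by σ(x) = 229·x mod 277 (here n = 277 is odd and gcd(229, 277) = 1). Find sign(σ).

+1

Orbit of 160 under x↦229x: [160, 76, 230, 40, 19, 196, 10]… (length divides ord_277(229)).
Decompose π into cycles: lengths [138, 138, 1] (3 cycles, including the fixed point 0).
3 cycles on 277: each ℓ→(−1)^(ℓ−1), product (−1)^274 = +1.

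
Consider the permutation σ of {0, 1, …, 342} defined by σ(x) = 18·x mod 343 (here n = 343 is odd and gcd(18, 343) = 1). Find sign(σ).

+1

Orbit of 324 under x↦18x: [324, 1, 18]… (length divides ord_343(18)).
Cycle lengths of π_18 on ℤ/343ℤ: [3, 3, 3, 3, 3, 3, 3, 3, 3, 3, 3, 3, 3, 3, 3, 3, 3, 3, 3, 3, 3, 3, 3, 3, 3, 3, 3, 3, 3, 3, 3, 3, 3, 3, 3, 3, 3, 3, 3, 3, 3, 3, 3, 3, 3, 3, 3, 3, 3, 3, 3, 3, 3, 3, 3, 3, 3, 3, 3, 3, 3, 3, 3, 3, 3, 3, 3, 3, 3, 3, 3, 3, 3, 3, 3, 3, 3, 3, 3, 3, 3, 3, 3, 3, 3, 3, 3, 3, 3, 3, 3, 3, 3, 3, 3, 3, 3, 3, 3, 3, 3, 3, 3, 3, 3, 3, 3, 3, 3, 3, 3, 3, 3, 3, 1]; 115 cycles in total.
sign(π) = (−1)^{n − #cycles} = (−1)^{343−115} = (−1)^228 = +1.
Via Zolotarev, sign(π_{18}) = (18|343) = +1.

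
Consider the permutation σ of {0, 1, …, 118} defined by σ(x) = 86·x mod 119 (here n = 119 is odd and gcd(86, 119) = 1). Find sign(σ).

Trace 18: π^k(18) = [18, 1, 86] for k=0..2.
Cycle type of π: 3×34 + 1×17; total 51 cycles.
n − c = 119 − 51 = 68; sign = (−1)^68 = +1.
Zolotarev: (86|119) = +1, matching the cycle-count sign.

+1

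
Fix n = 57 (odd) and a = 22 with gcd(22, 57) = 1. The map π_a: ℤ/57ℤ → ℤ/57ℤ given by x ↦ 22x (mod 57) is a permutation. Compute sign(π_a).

Orbit of 25 under x↦22x: [25, 37, 16, 10, 49, 52, 4]… (length divides ord_57(22)).
The orbit structure of x ↦ 22x mod 57: 6 orbits of sizes [18, 18, 18, 1, 1, 1].
n − c = 57 − 6 = 51; sign = (−1)^51 = -1.

-1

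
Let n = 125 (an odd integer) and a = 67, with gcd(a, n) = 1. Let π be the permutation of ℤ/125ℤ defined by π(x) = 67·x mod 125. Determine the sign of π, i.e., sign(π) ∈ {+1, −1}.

Trace 8: π^k(8) = [8, 36, 37, 104, 93, 106, 102] for k=0..6.
4 cycles of lengths [100, 20, 4, 1].
Σ(ℓ_i−1) = 125−4 = 121; sign = (−1)^121 = -1.
The Jacobi symbol (67|125) = -1 (Zolotarev) agrees.

-1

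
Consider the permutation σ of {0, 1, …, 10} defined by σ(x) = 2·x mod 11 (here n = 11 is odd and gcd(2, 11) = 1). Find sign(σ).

Trace 4: π^k(4) = [4, 8, 5, 10, 9, 7, 3] for k=0..6.
π_2 has 2 disjoint cycles with lengths [10, 1] on {0,…,10}.
2 cycles on 11: each ℓ→(−1)^(ℓ−1), product (−1)^9 = -1.
Zolotarev: (2|11) = -1, matching the cycle-count sign.

-1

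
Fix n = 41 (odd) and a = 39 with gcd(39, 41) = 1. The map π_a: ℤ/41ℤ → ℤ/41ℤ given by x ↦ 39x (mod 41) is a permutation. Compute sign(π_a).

Start at x=1: 1 → 39 → 4 → 33 → 16 → 9 → 23 → … (one orbit).
Cycle type of π: 20×2 + 1; total 3 cycles.
n − c = 41 − 3 = 38; sign = (−1)^38 = +1.

+1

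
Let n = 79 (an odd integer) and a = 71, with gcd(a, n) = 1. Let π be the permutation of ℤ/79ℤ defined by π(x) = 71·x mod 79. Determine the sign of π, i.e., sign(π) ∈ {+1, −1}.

Trace 69: π^k(69) = [69, 1, 71, 64, 41, 67, 17] for k=0..6.
Cycle lengths of π_71 on ℤ/79ℤ: [26, 26, 26, 1]; 4 cycles in total.
n − c = 79 − 4 = 75; sign = (−1)^75 = -1.
The Jacobi symbol (71|79) = -1 (Zolotarev) agrees.

-1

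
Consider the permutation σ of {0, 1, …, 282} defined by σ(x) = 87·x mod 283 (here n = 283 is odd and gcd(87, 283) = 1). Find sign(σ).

-1

Orbit of 1 under x↦87x: [1, 87, 211, 245, 90, 189, 29]… (length divides ord_283(87)).
2 cycles of lengths [282, 1].
Σ(ℓ_i−1) = 283−2 = 281; sign = (−1)^281 = -1.
Via Zolotarev, sign(π_{87}) = (87|283) = -1.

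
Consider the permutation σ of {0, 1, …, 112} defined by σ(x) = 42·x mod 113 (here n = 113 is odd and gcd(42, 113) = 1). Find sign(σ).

Orbit of 48 under x↦42x: [48, 95, 35, 1, 42, 69, 73]… (length divides ord_113(42)).
The orbit structure of x ↦ 42x mod 113: 8 orbits of sizes [16, 16, 16, 16, 16, 16, 16, 1].
With 8 cycles on 113 points, sign = (−1)^{113−8} = -1.

-1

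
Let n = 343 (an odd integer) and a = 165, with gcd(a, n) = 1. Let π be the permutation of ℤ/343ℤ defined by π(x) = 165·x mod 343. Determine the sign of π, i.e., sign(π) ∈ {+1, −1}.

Trace 30: π^k(30) = [30, 148, 67, 79, 1, 165, 128] for k=0..6.
Cycle lengths of π_165 on ℤ/343ℤ: [21, 21, 21, 21, 21, 21, 21, 21, 21, 21, 21, 21, 21, 21, 3, 3, 3, 3, 3, 3, 3, 3, 3, 3, 3, 3, 3, 3, 3, 3, 1]; 31 cycles in total.
Σ(ℓ_i−1) = 343−31 = 312; sign = (−1)^312 = +1.
Zolotarev: (165|343) = +1, matching the cycle-count sign.

+1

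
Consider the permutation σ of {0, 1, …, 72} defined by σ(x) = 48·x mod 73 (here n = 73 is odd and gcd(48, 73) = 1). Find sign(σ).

Orbit of 64 under x↦48x: [64, 6, 69, 27, 55, 12, 65]… (length divides ord_73(48)).
Decompose π into cycles: lengths [36, 36, 1] (3 cycles, including the fixed point 0).
Σ(ℓ_i−1) = 73−3 = 70; sign = (−1)^70 = +1.
The Jacobi symbol (48|73) = +1 (Zolotarev) agrees.

+1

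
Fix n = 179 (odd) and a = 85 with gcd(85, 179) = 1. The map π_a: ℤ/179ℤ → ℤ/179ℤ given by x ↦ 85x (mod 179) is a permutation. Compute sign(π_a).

Orbit of 15 under x↦85x: [15, 22, 80, 177, 9, 49, 48]… (length divides ord_179(85)).
The orbit structure of x ↦ 85x mod 179: 3 orbits of sizes [89, 89, 1].
n − c = 179 − 3 = 176; sign = (−1)^176 = +1.
Via Zolotarev, sign(π_{85}) = (85|179) = +1.

+1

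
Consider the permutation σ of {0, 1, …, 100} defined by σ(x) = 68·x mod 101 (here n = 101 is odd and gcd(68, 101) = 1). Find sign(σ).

+1

Start at x=84: 84 → 56 → 71 → 81 → 54 → 36 → 24 → … (one orbit).
5 cycles of lengths [25, 25, 25, 25, 1].
n − c = 101 − 5 = 96; sign = (−1)^96 = +1.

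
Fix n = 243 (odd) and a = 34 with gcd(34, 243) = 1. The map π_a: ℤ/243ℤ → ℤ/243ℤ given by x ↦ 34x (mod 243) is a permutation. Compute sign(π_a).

Trace 55: π^k(55) = [55, 169, 157, 235, 214, 229, 10] for k=0..6.
Decompose π into cycles: lengths [81, 81, 27, 27, 9, 9, 3, 3, 1, 1, 1] (11 cycles, including the fixed point 0).
With 11 cycles on 243 points, sign = (−1)^{243−11} = +1.

+1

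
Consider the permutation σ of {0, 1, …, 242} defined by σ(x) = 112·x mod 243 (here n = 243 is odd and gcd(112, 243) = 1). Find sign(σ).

Start at x=10: 10 → 148 → 52 → 235 → 76 → 7 → 55 → … (one orbit).
The orbit structure of x ↦ 112x mod 243: 11 orbits of sizes [81, 81, 27, 27, 9, 9, 3, 3, 1, 1, 1].
With 11 cycles on 243 points, sign = (−1)^{243−11} = +1.
Zolotarev: (112|243) = +1, matching the cycle-count sign.

+1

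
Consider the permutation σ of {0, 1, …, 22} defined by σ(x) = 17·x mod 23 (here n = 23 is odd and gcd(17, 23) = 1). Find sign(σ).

Orbit of 15 under x↦17x: [15, 2, 11, 3, 5, 16, 19]… (length divides ord_23(17)).
Cycle type of π: 22 + 1; total 2 cycles.
23 − 2 = 21 transpositions; sign(π) = (−1)^21 = -1.
Check: (17/23) = -1 by Zolotarev.

-1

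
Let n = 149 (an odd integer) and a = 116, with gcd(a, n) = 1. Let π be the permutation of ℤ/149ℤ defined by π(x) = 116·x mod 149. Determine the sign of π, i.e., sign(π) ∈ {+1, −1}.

+1

Orbit of 24 under x↦116x: [24, 102, 61, 73, 124, 80, 42]… (length divides ord_149(116)).
Cycle type of π: 74×2 + 1; total 3 cycles.
sign(π) = (−1)^{n − #cycles} = (−1)^{149−3} = (−1)^146 = +1.
Via Zolotarev, sign(π_{116}) = (116|149) = +1.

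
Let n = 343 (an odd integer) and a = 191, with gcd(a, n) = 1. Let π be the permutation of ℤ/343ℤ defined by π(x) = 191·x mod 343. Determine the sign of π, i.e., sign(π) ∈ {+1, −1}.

+1

Orbit of 296 under x↦191x: [296, 284, 50, 289, 319, 218, 135]… (length divides ord_343(191)).
Cycle lengths of π_191 on ℤ/343ℤ: [147, 147, 21, 21, 3, 3, 1]; 7 cycles in total.
n − c = 343 − 7 = 336; sign = (−1)^336 = +1.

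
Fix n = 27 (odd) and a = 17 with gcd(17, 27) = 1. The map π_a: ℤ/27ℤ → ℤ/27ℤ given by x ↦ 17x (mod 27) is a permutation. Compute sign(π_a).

-1

Start at x=26: 26 → 10 → 8 → 1 → 17 → 19 → 26 (one orbit).
π_17 has 8 disjoint cycles with lengths [6, 6, 6, 2, 2, 2, 2, 1] on {0,…,26}.
n − c = 27 − 8 = 19; sign = (−1)^19 = -1.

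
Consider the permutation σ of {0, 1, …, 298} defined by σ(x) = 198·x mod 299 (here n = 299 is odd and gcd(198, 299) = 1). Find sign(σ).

Orbit of 53 under x↦198x: [53, 29, 61, 118, 42, 243, 274]… (length divides ord_299(198)).
Decompose π into cycles: lengths [66, 66, 66, 66, 22, 3, 3, 3, 3, 1] (10 cycles, including the fixed point 0).
10 cycles on 299: each ℓ→(−1)^(ℓ−1), product (−1)^289 = -1.

-1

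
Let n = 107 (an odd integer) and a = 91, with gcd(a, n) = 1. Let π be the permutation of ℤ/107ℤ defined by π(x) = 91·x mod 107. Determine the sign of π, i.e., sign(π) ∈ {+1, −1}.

-1

Trace 76: π^k(76) = [76, 68, 89, 74, 100, 5, 27] for k=0..6.
The orbit structure of x ↦ 91x mod 107: 2 orbits of sizes [106, 1].
Σ(ℓ_i−1) = 107−2 = 105; sign = (−1)^105 = -1.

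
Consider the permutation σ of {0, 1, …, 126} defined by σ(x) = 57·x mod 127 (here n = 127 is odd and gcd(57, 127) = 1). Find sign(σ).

Trace 58: π^k(58) = [58, 4, 101, 42, 108, 60, 118] for k=0..6.
Cycle type of π: 126 + 1; total 2 cycles.
2 cycles on 127: each ℓ→(−1)^(ℓ−1), product (−1)^125 = -1.
Zolotarev: (57|127) = -1, matching the cycle-count sign.

-1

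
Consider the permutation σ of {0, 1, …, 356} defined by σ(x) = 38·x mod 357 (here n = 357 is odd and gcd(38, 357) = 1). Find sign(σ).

Start at x=47: 47 → 1 → 38 → 16 → 251 → 256 → 89 → … (one orbit).
Decompose π into cycles: lengths [12, 12, 12, 12, 12, 12, 12, 12, 12, 12, 12, 12, 12, 12, 12, 12, 12, 12, 12, 12, 12, 12, 12, 12, 6, 6, 6, 4, 4, 4, 4, 4, 4, 4, 4, 4, 4, 4, 4, 2, 1] (41 cycles, including the fixed point 0).
With 41 cycles on 357 points, sign = (−1)^{357−41} = +1.
Via Zolotarev, sign(π_{38}) = (38|357) = +1.

+1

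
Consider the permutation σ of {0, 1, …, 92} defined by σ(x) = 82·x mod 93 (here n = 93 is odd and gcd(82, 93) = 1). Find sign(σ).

+1

Start at x=16: 16 → 10 → 76 → 1 → 82 → 28 → 64 → … (one orbit).
The orbit structure of x ↦ 82x mod 93: 9 orbits of sizes [15, 15, 15, 15, 15, 15, 1, 1, 1].
93 − 9 = 84 transpositions; sign(π) = (−1)^84 = +1.
Via Zolotarev, sign(π_{82}) = (82|93) = +1.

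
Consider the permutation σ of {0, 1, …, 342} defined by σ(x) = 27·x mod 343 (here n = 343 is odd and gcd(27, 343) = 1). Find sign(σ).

-1

Trace 55: π^k(55) = [55, 113, 307, 57, 167, 50, 321] for k=0..6.
Decompose π into cycles: lengths [98, 98, 98, 14, 14, 14, 2, 2, 2, 1] (10 cycles, including the fixed point 0).
10 cycles on 343: each ℓ→(−1)^(ℓ−1), product (−1)^333 = -1.
(27|343)_J = -1 (Zolotarev's lemma cross-check).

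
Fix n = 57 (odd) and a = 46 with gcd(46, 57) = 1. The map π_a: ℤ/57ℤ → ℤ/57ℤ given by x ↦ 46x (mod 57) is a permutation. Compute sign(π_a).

-1

Start at x=46: 46 → 7 → 37 → 49 → 31 → 1 → 46 (one orbit).
π_46 has 12 disjoint cycles with lengths [6, 6, 6, 6, 6, 6, 6, 6, 6, 1, 1, 1] on {0,…,56}.
Σ(ℓ_i−1) = 57−12 = 45; sign = (−1)^45 = -1.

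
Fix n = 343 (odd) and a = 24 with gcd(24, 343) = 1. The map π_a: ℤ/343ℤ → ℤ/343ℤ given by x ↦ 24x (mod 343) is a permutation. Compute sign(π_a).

-1

Orbit of 176 under x↦24x: [176, 108, 191, 125, 256, 313, 309]… (length divides ord_343(24)).
4 cycles of lengths [294, 42, 6, 1].
4 cycles on 343: each ℓ→(−1)^(ℓ−1), product (−1)^339 = -1.
Zolotarev: (24|343) = -1, matching the cycle-count sign.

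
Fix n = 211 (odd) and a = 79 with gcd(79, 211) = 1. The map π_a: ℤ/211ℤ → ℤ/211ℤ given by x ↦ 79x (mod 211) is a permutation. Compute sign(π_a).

Trace 5: π^k(5) = [5, 184, 188, 82, 148, 87, 121] for k=0..6.
Decompose π into cycles: lengths [35, 35, 35, 35, 35, 35, 1] (7 cycles, including the fixed point 0).
Σ(ℓ_i−1) = 211−7 = 204; sign = (−1)^204 = +1.
Zolotarev: (79|211) = +1, matching the cycle-count sign.

+1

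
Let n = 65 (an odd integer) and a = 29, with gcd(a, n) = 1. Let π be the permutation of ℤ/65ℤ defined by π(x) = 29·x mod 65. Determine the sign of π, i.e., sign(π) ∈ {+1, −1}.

+1

Orbit of 14 under x↦29x: [14, 16, 9, 1, 29, 61]… (length divides ord_65(29)).
π_29 has 15 disjoint cycles with lengths [6, 6, 6, 6, 6, 6, 6, 6, 3, 3, 3, 3, 2, 2, 1] on {0,…,64}.
Σ(ℓ_i−1) = 65−15 = 50; sign = (−1)^50 = +1.
Via Zolotarev, sign(π_{29}) = (29|65) = +1.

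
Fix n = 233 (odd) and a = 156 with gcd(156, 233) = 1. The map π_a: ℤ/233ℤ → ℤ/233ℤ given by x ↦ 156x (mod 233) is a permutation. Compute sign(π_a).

-1

Start at x=40: 40 → 182 → 199 → 55 → 192 → 128 → 163 → … (one orbit).
Decompose π into cycles: lengths [232, 1] (2 cycles, including the fixed point 0).
With 2 cycles on 233 points, sign = (−1)^{233−2} = -1.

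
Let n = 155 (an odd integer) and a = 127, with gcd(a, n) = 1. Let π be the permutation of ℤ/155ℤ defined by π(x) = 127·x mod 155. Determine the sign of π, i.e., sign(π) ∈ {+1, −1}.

+1

Start at x=123: 123 → 121 → 22 → 4 → 43 → 36 → 77 → … (one orbit).
Cycle lengths of π_127 on ℤ/155ℤ: [60, 60, 30, 4, 1]; 5 cycles in total.
With 5 cycles on 155 points, sign = (−1)^{155−5} = +1.
Check: (127/155) = +1 by Zolotarev.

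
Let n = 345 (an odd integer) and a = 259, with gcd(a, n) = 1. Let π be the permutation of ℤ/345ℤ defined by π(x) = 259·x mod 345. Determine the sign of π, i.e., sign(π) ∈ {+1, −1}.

Start at x=1: 1 → 259 → 151 → 124 → 31 → 94 → 196 → … (one orbit).
The orbit structure of x ↦ 259x mod 345: 27 orbits of sizes [22, 22, 22, 22, 22, 22, 22, 22, 22, 22, 22, 22, 11, 11, 11, 11, 11, 11, 2, 2, 2, 2, 2, 2, 1, 1, 1].
27 cycles on 345: each ℓ→(−1)^(ℓ−1), product (−1)^318 = +1.

+1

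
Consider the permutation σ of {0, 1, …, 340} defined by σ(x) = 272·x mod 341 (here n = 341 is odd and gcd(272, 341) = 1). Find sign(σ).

+1

Start at x=340: 340 → 69 → 13 → 126 → 172 → 67 → 151 → … (one orbit).
Decompose π into cycles: lengths [30, 30, 30, 30, 30, 30, 30, 30, 30, 30, 30, 10, 1] (13 cycles, including the fixed point 0).
Σ(ℓ_i−1) = 341−13 = 328; sign = (−1)^328 = +1.
(272|341)_J = +1 (Zolotarev's lemma cross-check).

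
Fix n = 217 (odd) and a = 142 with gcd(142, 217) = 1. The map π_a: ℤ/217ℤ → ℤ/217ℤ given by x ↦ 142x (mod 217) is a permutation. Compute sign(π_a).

+1

Start at x=81: 81 → 1 → 142 → 200 → 190 → 72 → 25 → … (one orbit).
17 cycles of lengths [15, 15, 15, 15, 15, 15, 15, 15, 15, 15, 15, 15, 15, 15, 3, 3, 1].
sign(π) = (−1)^{n − #cycles} = (−1)^{217−17} = (−1)^200 = +1.
Check: (142/217) = +1 by Zolotarev.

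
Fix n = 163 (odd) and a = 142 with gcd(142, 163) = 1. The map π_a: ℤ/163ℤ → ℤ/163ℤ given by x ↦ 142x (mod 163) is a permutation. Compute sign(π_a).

-1

Start at x=146: 146 → 31 → 1 → 142 → 115 → 30 → 22 → … (one orbit).
The orbit structure of x ↦ 142x mod 163: 4 orbits of sizes [54, 54, 54, 1].
sign(π) = (−1)^{n − #cycles} = (−1)^{163−4} = (−1)^159 = -1.
Via Zolotarev, sign(π_{142}) = (142|163) = -1.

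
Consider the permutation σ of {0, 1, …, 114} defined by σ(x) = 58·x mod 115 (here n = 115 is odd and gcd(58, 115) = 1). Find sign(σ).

-1

Orbit of 104 under x↦58x: [104, 52, 26, 13, 64, 32, 16]… (length divides ord_115(58)).
6 cycles of lengths [44, 44, 11, 11, 4, 1].
6 cycles on 115: each ℓ→(−1)^(ℓ−1), product (−1)^109 = -1.
The Jacobi symbol (58|115) = -1 (Zolotarev) agrees.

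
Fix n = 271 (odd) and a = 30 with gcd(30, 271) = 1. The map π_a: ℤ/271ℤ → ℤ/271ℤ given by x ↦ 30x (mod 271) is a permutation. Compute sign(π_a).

Trace 90: π^k(90) = [90, 261, 242, 214, 187, 190, 9] for k=0..6.
Decompose π into cycles: lengths [30, 30, 30, 30, 30, 30, 30, 30, 30, 1] (10 cycles, including the fixed point 0).
Σ(ℓ_i−1) = 271−10 = 261; sign = (−1)^261 = -1.

-1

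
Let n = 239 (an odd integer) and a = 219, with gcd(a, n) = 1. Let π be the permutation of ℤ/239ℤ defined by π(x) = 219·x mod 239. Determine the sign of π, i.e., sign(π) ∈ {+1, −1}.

Orbit of 189 under x↦219x: [189, 44, 76, 153, 47, 16, 158]… (length divides ord_239(219)).
2 cycles of lengths [238, 1].
n − c = 239 − 2 = 237; sign = (−1)^237 = -1.
The Jacobi symbol (219|239) = -1 (Zolotarev) agrees.

-1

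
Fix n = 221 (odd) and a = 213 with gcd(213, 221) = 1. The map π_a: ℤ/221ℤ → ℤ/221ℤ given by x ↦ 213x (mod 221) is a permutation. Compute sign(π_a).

Trace 1: π^k(1) = [1, 213, 64, 151, 118, 161, 38] for k=0..6.
π_213 has 30 disjoint cycles with lengths [8, 8, 8, 8, 8, 8, 8, 8, 8, 8, 8, 8, 8, 8, 8, 8, 8, 8, 8, 8, 8, 8, 8, 8, 8, 8, 4, 4, 4, 1] on {0,…,220}.
Σ(ℓ_i−1) = 221−30 = 191; sign = (−1)^191 = -1.
Check: (213/221) = -1 by Zolotarev.

-1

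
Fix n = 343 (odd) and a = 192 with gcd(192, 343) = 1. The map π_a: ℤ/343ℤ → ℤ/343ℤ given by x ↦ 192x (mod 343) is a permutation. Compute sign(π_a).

-1

Orbit of 143 under x↦192x: [143, 16, 328, 207, 299, 127, 31]… (length divides ord_343(192)).
π_192 has 4 disjoint cycles with lengths [294, 42, 6, 1] on {0,…,342}.
With 4 cycles on 343 points, sign = (−1)^{343−4} = -1.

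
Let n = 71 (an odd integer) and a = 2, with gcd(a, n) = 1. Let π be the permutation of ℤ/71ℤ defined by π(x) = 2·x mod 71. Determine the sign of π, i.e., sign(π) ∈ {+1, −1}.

+1

Trace 49: π^k(49) = [49, 27, 54, 37, 3, 6, 12] for k=0..6.
Cycle lengths of π_2 on ℤ/71ℤ: [35, 35, 1]; 3 cycles in total.
sign(π) = (−1)^{n − #cycles} = (−1)^{71−3} = (−1)^68 = +1.
Zolotarev: (2|71) = +1, matching the cycle-count sign.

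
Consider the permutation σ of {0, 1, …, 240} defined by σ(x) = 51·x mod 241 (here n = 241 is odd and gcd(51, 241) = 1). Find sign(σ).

-1

Trace 13: π^k(13) = [13, 181, 73, 108, 206, 143, 63] for k=0..6.
2 cycles of lengths [240, 1].
241 − 2 = 239 transpositions; sign(π) = (−1)^239 = -1.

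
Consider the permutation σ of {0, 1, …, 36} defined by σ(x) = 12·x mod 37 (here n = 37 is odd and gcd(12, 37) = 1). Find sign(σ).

Trace 16: π^k(16) = [16, 7, 10, 9, 34, 1, 12] for k=0..6.
Decompose π into cycles: lengths [9, 9, 9, 9, 1] (5 cycles, including the fixed point 0).
5 cycles on 37: each ℓ→(−1)^(ℓ−1), product (−1)^32 = +1.

+1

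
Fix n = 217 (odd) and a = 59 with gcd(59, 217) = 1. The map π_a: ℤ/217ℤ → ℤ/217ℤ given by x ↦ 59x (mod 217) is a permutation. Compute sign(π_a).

Start at x=9: 9 → 97 → 81 → 5 → 78 → 45 → 51 → … (one orbit).
π_59 has 10 disjoint cycles with lengths [30, 30, 30, 30, 30, 30, 15, 15, 6, 1] on {0,…,216}.
With 10 cycles on 217 points, sign = (−1)^{217−10} = -1.
(59|217)_J = -1 (Zolotarev's lemma cross-check).

-1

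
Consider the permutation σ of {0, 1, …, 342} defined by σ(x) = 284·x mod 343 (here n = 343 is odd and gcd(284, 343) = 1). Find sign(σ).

+1

Trace 309: π^k(309) = [309, 291, 324, 92, 60, 233, 316] for k=0..6.
The orbit structure of x ↦ 284x mod 343: 7 orbits of sizes [147, 147, 21, 21, 3, 3, 1].
sign(π) = (−1)^{n − #cycles} = (−1)^{343−7} = (−1)^336 = +1.
Zolotarev: (284|343) = +1, matching the cycle-count sign.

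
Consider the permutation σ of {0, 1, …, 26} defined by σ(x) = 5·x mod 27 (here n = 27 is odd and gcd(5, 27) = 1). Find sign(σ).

-1

Orbit of 10 under x↦5x: [10, 23, 7, 8, 13, 11, 1]… (length divides ord_27(5)).
Cycle type of π: 18 + 6 + 2 + 1; total 4 cycles.
With 4 cycles on 27 points, sign = (−1)^{27−4} = -1.
Zolotarev: (5|27) = -1, matching the cycle-count sign.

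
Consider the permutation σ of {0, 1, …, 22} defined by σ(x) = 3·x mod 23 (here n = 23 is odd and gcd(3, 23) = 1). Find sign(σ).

Orbit of 1 under x↦3x: [1, 3, 9, 4, 12, 13, 16]… (length divides ord_23(3)).
Cycle lengths of π_3 on ℤ/23ℤ: [11, 11, 1]; 3 cycles in total.
Σ(ℓ_i−1) = 23−3 = 20; sign = (−1)^20 = +1.
Via Zolotarev, sign(π_{3}) = (3|23) = +1.

+1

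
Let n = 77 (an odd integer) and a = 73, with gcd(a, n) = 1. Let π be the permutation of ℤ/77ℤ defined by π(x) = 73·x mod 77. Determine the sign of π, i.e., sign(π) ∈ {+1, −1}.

+1

Start at x=40: 40 → 71 → 24 → 58 → 76 → 4 → 61 → … (one orbit).
Cycle type of π: 30×2 + 10 + 6 + 1; total 5 cycles.
sign(π) = (−1)^{n − #cycles} = (−1)^{77−5} = (−1)^72 = +1.
Check: (73/77) = +1 by Zolotarev.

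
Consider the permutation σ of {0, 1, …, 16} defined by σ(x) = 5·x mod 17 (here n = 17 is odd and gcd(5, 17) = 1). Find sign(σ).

Trace 9: π^k(9) = [9, 11, 4, 3, 15, 7, 1] for k=0..6.
2 cycles of lengths [16, 1].
17 − 2 = 15 transpositions; sign(π) = (−1)^15 = -1.
Check: (5/17) = -1 by Zolotarev.

-1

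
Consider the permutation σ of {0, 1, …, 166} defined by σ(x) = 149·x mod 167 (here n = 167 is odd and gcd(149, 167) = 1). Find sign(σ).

Orbit of 148 under x↦149x: [148, 8, 23, 87, 104, 132, 129]… (length divides ord_167(149)).
2 cycles of lengths [166, 1].
167 − 2 = 165 transpositions; sign(π) = (−1)^165 = -1.
The Jacobi symbol (149|167) = -1 (Zolotarev) agrees.

-1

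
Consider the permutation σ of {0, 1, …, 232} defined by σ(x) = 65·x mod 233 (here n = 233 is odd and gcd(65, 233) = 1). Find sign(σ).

Start at x=177: 177 → 88 → 128 → 165 → 7 → 222 → 217 → … (one orbit).
The orbit structure of x ↦ 65x mod 233: 2 orbits of sizes [232, 1].
Σ(ℓ_i−1) = 233−2 = 231; sign = (−1)^231 = -1.

-1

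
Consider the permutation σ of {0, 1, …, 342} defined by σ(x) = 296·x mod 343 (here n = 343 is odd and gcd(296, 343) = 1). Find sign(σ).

+1

Orbit of 71 under x↦296x: [71, 93, 88, 323, 254, 67, 281]… (length divides ord_343(296)).
The orbit structure of x ↦ 296x mod 343: 7 orbits of sizes [147, 147, 21, 21, 3, 3, 1].
With 7 cycles on 343 points, sign = (−1)^{343−7} = +1.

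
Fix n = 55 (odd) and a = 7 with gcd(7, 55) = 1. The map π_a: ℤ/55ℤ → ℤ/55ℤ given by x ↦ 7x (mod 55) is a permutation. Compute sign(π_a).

Trace 31: π^k(31) = [31, 52, 34, 18, 16, 2, 14] for k=0..6.
Decompose π into cycles: lengths [20, 20, 10, 4, 1] (5 cycles, including the fixed point 0).
5 cycles on 55: each ℓ→(−1)^(ℓ−1), product (−1)^50 = +1.
Zolotarev: (7|55) = +1, matching the cycle-count sign.

+1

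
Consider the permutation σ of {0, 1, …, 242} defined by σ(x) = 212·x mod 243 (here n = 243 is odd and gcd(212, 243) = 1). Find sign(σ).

Orbit of 197 under x↦212x: [197, 211, 20, 109, 23, 16, 233]… (length divides ord_243(212)).
6 cycles of lengths [162, 54, 18, 6, 2, 1].
243 − 6 = 237 transpositions; sign(π) = (−1)^237 = -1.

-1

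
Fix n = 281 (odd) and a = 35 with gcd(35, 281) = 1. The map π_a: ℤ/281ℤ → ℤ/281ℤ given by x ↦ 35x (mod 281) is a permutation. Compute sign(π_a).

+1

Trace 162: π^k(162) = [162, 50, 64, 273, 1, 35, 101] for k=0..6.
Decompose π into cycles: lengths [35, 35, 35, 35, 35, 35, 35, 35, 1] (9 cycles, including the fixed point 0).
With 9 cycles on 281 points, sign = (−1)^{281−9} = +1.
Via Zolotarev, sign(π_{35}) = (35|281) = +1.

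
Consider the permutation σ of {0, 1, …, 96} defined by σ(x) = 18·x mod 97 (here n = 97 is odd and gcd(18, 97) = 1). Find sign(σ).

+1

Start at x=47: 47 → 70 → 96 → 79 → 64 → 85 → 75 → … (one orbit).
Decompose π into cycles: lengths [16, 16, 16, 16, 16, 16, 1] (7 cycles, including the fixed point 0).
sign(π) = (−1)^{n − #cycles} = (−1)^{97−7} = (−1)^90 = +1.
Zolotarev: (18|97) = +1, matching the cycle-count sign.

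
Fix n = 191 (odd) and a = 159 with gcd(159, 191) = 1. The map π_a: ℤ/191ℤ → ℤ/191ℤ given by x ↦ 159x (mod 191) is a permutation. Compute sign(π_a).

-1

Start at x=66: 66 → 180 → 161 → 5 → 31 → 154 → 38 → … (one orbit).
Decompose π into cycles: lengths [38, 38, 38, 38, 38, 1] (6 cycles, including the fixed point 0).
191 − 6 = 185 transpositions; sign(π) = (−1)^185 = -1.
Check: (159/191) = -1 by Zolotarev.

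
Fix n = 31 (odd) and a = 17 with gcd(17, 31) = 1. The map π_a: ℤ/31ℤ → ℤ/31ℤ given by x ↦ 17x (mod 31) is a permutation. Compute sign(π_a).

Orbit of 1 under x↦17x: [1, 17, 10, 15, 7, 26, 8]… (length divides ord_31(17)).
Cycle type of π: 30 + 1; total 2 cycles.
31 − 2 = 29 transpositions; sign(π) = (−1)^29 = -1.
Check: (17/31) = -1 by Zolotarev.

-1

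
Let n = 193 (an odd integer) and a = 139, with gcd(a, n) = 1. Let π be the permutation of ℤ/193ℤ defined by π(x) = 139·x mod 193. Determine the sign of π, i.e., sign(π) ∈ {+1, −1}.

+1

Orbit of 83 under x↦139x: [83, 150, 6, 62, 126, 144, 137]… (length divides ord_193(139)).
π_139 has 3 disjoint cycles with lengths [96, 96, 1] on {0,…,192}.
With 3 cycles on 193 points, sign = (−1)^{193−3} = +1.
(139|193)_J = +1 (Zolotarev's lemma cross-check).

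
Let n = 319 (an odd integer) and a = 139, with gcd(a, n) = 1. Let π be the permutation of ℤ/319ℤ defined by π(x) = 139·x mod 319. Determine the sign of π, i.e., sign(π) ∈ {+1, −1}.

-1

Start at x=24: 24 → 146 → 197 → 268 → 248 → 20 → 228 → … (one orbit).
Decompose π into cycles: lengths [70, 70, 70, 70, 10, 7, 7, 7, 7, 1] (10 cycles, including the fixed point 0).
With 10 cycles on 319 points, sign = (−1)^{319−10} = -1.
Check: (139/319) = -1 by Zolotarev.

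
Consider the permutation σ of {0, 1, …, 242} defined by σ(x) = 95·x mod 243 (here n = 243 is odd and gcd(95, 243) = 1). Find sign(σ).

-1

Trace 139: π^k(139) = [139, 83, 109, 149, 61, 206, 130] for k=0..6.
Cycle type of π: 162 + 54 + 18 + 6 + 2 + 1; total 6 cycles.
With 6 cycles on 243 points, sign = (−1)^{243−6} = -1.
(95|243)_J = -1 (Zolotarev's lemma cross-check).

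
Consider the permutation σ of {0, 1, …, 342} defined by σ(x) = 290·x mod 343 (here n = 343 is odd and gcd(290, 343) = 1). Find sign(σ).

Trace 114: π^k(114) = [114, 132, 207, 5, 78, 325, 268] for k=0..6.
Cycle type of π: 294 + 42 + 6 + 1; total 4 cycles.
Σ(ℓ_i−1) = 343−4 = 339; sign = (−1)^339 = -1.
Check: (290/343) = -1 by Zolotarev.

-1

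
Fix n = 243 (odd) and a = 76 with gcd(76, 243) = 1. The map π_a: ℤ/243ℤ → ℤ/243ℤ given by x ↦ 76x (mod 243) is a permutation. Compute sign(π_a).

+1

Start at x=166: 166 → 223 → 181 → 148 → 70 → 217 → 211 → … (one orbit).
Cycle type of π: 81×2 + 27×2 + 9×2 + 3×2 + 1×3; total 11 cycles.
n − c = 243 − 11 = 232; sign = (−1)^232 = +1.
Via Zolotarev, sign(π_{76}) = (76|243) = +1.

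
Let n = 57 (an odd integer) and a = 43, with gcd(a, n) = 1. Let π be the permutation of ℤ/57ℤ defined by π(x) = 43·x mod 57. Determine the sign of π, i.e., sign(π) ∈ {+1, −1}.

Start at x=4: 4 → 1 → 43 → 25 → 49 → 55 → 28 → … (one orbit).
Decompose π into cycles: lengths [9, 9, 9, 9, 9, 9, 1, 1, 1] (9 cycles, including the fixed point 0).
With 9 cycles on 57 points, sign = (−1)^{57−9} = +1.
(43|57)_J = +1 (Zolotarev's lemma cross-check).

+1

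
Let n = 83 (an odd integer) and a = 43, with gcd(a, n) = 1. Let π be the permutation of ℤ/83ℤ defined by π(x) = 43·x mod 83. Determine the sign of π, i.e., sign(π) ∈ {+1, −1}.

Start at x=77: 77 → 74 → 28 → 42 → 63 → 53 → 38 → … (one orbit).
Decompose π into cycles: lengths [82, 1] (2 cycles, including the fixed point 0).
83 − 2 = 81 transpositions; sign(π) = (−1)^81 = -1.

-1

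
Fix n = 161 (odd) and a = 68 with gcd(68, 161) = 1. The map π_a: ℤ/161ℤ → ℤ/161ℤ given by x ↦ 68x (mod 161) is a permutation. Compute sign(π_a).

+1

Start at x=93: 93 → 45 → 1 → 68 → 116 → 160 → 93 (one orbit).
Cycle type of π: 6×23 + 2×11 + 1; total 35 cycles.
161 − 35 = 126 transpositions; sign(π) = (−1)^126 = +1.
Zolotarev: (68|161) = +1, matching the cycle-count sign.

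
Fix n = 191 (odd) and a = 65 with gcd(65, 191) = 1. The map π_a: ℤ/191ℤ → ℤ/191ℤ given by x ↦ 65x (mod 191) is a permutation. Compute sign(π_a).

Orbit of 117 under x↦65x: [117, 156, 17, 150, 9, 12, 16]… (length divides ord_191(65)).
Cycle type of π: 95×2 + 1; total 3 cycles.
n − c = 191 − 3 = 188; sign = (−1)^188 = +1.
Via Zolotarev, sign(π_{65}) = (65|191) = +1.

+1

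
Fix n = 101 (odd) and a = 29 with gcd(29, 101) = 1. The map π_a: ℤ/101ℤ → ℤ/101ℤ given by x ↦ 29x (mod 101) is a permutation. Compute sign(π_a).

-1

Trace 55: π^k(55) = [55, 80, 98, 14, 2, 58, 66] for k=0..6.
2 cycles of lengths [100, 1].
2 cycles on 101: each ℓ→(−1)^(ℓ−1), product (−1)^99 = -1.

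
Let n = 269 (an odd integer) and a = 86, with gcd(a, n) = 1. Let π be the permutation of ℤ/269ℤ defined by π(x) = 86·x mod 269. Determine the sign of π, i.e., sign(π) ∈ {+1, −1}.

-1

Start at x=243: 243 → 185 → 39 → 126 → 76 → 80 → 155 → … (one orbit).
Cycle lengths of π_86 on ℤ/269ℤ: [268, 1]; 2 cycles in total.
n − c = 269 − 2 = 267; sign = (−1)^267 = -1.
Via Zolotarev, sign(π_{86}) = (86|269) = -1.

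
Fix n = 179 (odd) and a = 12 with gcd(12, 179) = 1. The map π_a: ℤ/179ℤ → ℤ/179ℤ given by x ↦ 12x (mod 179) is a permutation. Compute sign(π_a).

Start at x=75: 75 → 5 → 60 → 4 → 48 → 39 → 110 → … (one orbit).
π_12 has 3 disjoint cycles with lengths [89, 89, 1] on {0,…,178}.
n − c = 179 − 3 = 176; sign = (−1)^176 = +1.

+1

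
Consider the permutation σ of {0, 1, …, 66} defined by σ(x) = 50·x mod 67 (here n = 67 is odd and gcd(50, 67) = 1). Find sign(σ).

Start at x=46: 46 → 22 → 28 → 60 → 52 → 54 → 20 → … (one orbit).
2 cycles of lengths [66, 1].
sign(π) = (−1)^{n − #cycles} = (−1)^{67−2} = (−1)^65 = -1.
Zolotarev: (50|67) = -1, matching the cycle-count sign.

-1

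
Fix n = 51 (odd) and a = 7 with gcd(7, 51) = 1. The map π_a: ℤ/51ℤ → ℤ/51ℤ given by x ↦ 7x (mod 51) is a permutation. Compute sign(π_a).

-1

Trace 37: π^k(37) = [37, 4, 28, 43, 46, 16, 10] for k=0..6.
π_7 has 6 disjoint cycles with lengths [16, 16, 16, 1, 1, 1] on {0,…,50}.
n − c = 51 − 6 = 45; sign = (−1)^45 = -1.
Check: (7/51) = -1 by Zolotarev.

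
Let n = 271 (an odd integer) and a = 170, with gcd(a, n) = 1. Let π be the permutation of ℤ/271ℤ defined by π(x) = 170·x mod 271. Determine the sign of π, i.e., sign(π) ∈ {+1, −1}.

+1

Trace 156: π^k(156) = [156, 233, 44, 163, 68, 178, 179] for k=0..6.
Decompose π into cycles: lengths [135, 135, 1] (3 cycles, including the fixed point 0).
271 − 3 = 268 transpositions; sign(π) = (−1)^268 = +1.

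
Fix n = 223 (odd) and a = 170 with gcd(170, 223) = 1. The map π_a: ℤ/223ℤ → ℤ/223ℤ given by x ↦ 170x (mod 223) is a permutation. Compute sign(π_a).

-1

Orbit of 71 under x↦170x: [71, 28, 77, 156, 206, 9, 192]… (length divides ord_223(170)).
π_170 has 2 disjoint cycles with lengths [222, 1] on {0,…,222}.
sign(π) = (−1)^{n − #cycles} = (−1)^{223−2} = (−1)^221 = -1.
Check: (170/223) = -1 by Zolotarev.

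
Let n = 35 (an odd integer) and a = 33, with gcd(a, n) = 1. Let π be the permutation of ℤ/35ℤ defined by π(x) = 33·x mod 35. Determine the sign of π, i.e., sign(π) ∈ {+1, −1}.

+1

Trace 1: π^k(1) = [1, 33, 4, 27, 16, 3, 29] for k=0..6.
Cycle type of π: 12×2 + 6 + 4 + 1; total 5 cycles.
With 5 cycles on 35 points, sign = (−1)^{35−5} = +1.
Check: (33/35) = +1 by Zolotarev.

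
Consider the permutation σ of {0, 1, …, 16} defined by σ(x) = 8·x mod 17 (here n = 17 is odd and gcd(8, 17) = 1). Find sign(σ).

Start at x=4: 4 → 15 → 1 → 8 → 13 → 2 → 16 → … (one orbit).
π_8 has 3 disjoint cycles with lengths [8, 8, 1] on {0,…,16}.
Σ(ℓ_i−1) = 17−3 = 14; sign = (−1)^14 = +1.

+1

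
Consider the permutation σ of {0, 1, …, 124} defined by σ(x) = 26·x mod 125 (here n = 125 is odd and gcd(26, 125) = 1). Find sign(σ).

+1

Start at x=1: 1 → 26 → 51 → 76 → 101 → 1 (one orbit).
π_26 has 45 disjoint cycles with lengths [5, 5, 5, 5, 5, 5, 5, 5, 5, 5, 5, 5, 5, 5, 5, 5, 5, 5, 5, 5, 1, 1, 1, 1, 1, 1, 1, 1, 1, 1, 1, 1, 1, 1, 1, 1, 1, 1, 1, 1, 1, 1, 1, 1, 1] on {0,…,124}.
45 cycles on 125: each ℓ→(−1)^(ℓ−1), product (−1)^80 = +1.
(26|125)_J = +1 (Zolotarev's lemma cross-check).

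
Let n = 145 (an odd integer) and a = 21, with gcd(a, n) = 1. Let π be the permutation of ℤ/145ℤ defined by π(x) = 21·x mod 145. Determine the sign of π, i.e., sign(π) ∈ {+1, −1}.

Trace 36: π^k(36) = [36, 31, 71, 41, 136, 101, 91] for k=0..6.
Cycle lengths of π_21 on ℤ/145ℤ: [28, 28, 28, 28, 28, 1, 1, 1, 1, 1]; 10 cycles in total.
n − c = 145 − 10 = 135; sign = (−1)^135 = -1.

-1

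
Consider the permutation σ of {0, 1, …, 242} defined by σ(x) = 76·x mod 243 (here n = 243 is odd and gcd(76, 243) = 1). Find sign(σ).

Start at x=172: 172 → 193 → 88 → 127 → 175 → 178 → 163 → … (one orbit).
Cycle type of π: 81×2 + 27×2 + 9×2 + 3×2 + 1×3; total 11 cycles.
With 11 cycles on 243 points, sign = (−1)^{243−11} = +1.

+1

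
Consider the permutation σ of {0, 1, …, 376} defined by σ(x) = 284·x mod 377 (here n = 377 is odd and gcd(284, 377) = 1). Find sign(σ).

-1

Start at x=373: 373 → 372 → 88 → 110 → 326 → 219 → 368 → … (one orbit).
10 cycles of lengths [84, 84, 84, 84, 12, 7, 7, 7, 7, 1].
With 10 cycles on 377 points, sign = (−1)^{377−10} = -1.
The Jacobi symbol (284|377) = -1 (Zolotarev) agrees.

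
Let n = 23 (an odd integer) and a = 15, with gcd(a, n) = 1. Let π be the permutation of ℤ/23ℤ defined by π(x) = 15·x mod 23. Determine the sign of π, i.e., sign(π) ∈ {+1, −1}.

-1

Start at x=3: 3 → 22 → 8 → 5 → 6 → 21 → 16 → … (one orbit).
Decompose π into cycles: lengths [22, 1] (2 cycles, including the fixed point 0).
n − c = 23 − 2 = 21; sign = (−1)^21 = -1.
Zolotarev: (15|23) = -1, matching the cycle-count sign.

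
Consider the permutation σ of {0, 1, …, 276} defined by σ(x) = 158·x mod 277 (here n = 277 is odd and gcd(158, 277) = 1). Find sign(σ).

-1

Start at x=33: 33 → 228 → 14 → 273 → 199 → 141 → 118 → … (one orbit).
Cycle lengths of π_158 on ℤ/277ℤ: [276, 1]; 2 cycles in total.
Σ(ℓ_i−1) = 277−2 = 275; sign = (−1)^275 = -1.
The Jacobi symbol (158|277) = -1 (Zolotarev) agrees.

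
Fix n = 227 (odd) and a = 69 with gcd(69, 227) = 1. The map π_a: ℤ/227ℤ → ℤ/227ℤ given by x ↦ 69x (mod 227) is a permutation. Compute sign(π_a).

Orbit of 71 under x↦69x: [71, 132, 28, 116, 59, 212, 100]… (length divides ord_227(69)).
The orbit structure of x ↦ 69x mod 227: 3 orbits of sizes [113, 113, 1].
3 cycles on 227: each ℓ→(−1)^(ℓ−1), product (−1)^224 = +1.
Zolotarev: (69|227) = +1, matching the cycle-count sign.

+1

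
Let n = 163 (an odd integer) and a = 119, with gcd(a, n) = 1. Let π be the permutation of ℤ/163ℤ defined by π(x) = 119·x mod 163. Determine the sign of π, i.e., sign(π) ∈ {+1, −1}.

+1

Trace 131: π^k(131) = [131, 104, 151, 39, 77, 35, 90] for k=0..6.
π_119 has 3 disjoint cycles with lengths [81, 81, 1] on {0,…,162}.
n − c = 163 − 3 = 160; sign = (−1)^160 = +1.
(119|163)_J = +1 (Zolotarev's lemma cross-check).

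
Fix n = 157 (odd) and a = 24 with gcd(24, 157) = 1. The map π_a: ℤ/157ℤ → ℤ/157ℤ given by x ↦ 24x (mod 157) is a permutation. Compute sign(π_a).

Orbit of 144 under x↦24x: [144, 2, 48, 53, 16, 70, 110]… (length divides ord_157(24)).
π_24 has 2 disjoint cycles with lengths [156, 1] on {0,…,156}.
157 − 2 = 155 transpositions; sign(π) = (−1)^155 = -1.
Check: (24/157) = -1 by Zolotarev.

-1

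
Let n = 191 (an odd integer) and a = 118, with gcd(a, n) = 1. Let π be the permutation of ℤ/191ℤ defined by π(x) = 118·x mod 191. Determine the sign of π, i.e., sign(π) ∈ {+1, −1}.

+1

Trace 162: π^k(162) = [162, 16, 169, 78, 36, 46, 80] for k=0..6.
Cycle type of π: 95×2 + 1; total 3 cycles.
n − c = 191 − 3 = 188; sign = (−1)^188 = +1.
Zolotarev: (118|191) = +1, matching the cycle-count sign.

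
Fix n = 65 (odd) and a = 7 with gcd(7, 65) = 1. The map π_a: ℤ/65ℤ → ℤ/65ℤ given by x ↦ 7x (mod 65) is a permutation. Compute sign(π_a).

+1

Start at x=64: 64 → 58 → 16 → 47 → 4 → 28 → 1 → … (one orbit).
Cycle lengths of π_7 on ℤ/65ℤ: [12, 12, 12, 12, 12, 4, 1]; 7 cycles in total.
Σ(ℓ_i−1) = 65−7 = 58; sign = (−1)^58 = +1.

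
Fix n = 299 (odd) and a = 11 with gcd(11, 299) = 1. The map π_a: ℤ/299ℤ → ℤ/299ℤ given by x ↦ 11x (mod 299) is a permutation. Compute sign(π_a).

+1

Orbit of 80 under x↦11x: [80, 282, 112, 36, 97, 170, 76]… (length divides ord_299(11)).
π_11 has 5 disjoint cycles with lengths [132, 132, 22, 12, 1] on {0,…,298}.
Σ(ℓ_i−1) = 299−5 = 294; sign = (−1)^294 = +1.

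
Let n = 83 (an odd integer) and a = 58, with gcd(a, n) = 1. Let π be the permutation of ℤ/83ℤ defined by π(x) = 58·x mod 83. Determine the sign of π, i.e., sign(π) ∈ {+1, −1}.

Start at x=51: 51 → 53 → 3 → 8 → 49 → 20 → 81 → … (one orbit).
Cycle type of π: 82 + 1; total 2 cycles.
n − c = 83 − 2 = 81; sign = (−1)^81 = -1.

-1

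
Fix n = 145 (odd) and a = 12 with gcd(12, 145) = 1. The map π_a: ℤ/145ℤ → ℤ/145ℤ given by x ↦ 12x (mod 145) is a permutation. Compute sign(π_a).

Start at x=1: 1 → 12 → 144 → 133 → 1 (one orbit).
π_12 has 37 disjoint cycles with lengths [4, 4, 4, 4, 4, 4, 4, 4, 4, 4, 4, 4, 4, 4, 4, 4, 4, 4, 4, 4, 4, 4, 4, 4, 4, 4, 4, 4, 4, 4, 4, 4, 4, 4, 4, 4, 1] on {0,…,144}.
Σ(ℓ_i−1) = 145−37 = 108; sign = (−1)^108 = +1.
Via Zolotarev, sign(π_{12}) = (12|145) = +1.

+1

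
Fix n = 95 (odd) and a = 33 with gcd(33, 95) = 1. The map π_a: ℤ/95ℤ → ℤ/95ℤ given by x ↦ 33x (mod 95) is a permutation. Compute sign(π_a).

Start at x=33: 33 → 44 → 27 → 36 → 48 → 64 → 22 → … (one orbit).
The orbit structure of x ↦ 33x mod 95: 5 orbits of sizes [36, 36, 18, 4, 1].
With 5 cycles on 95 points, sign = (−1)^{95−5} = +1.
Via Zolotarev, sign(π_{33}) = (33|95) = +1.

+1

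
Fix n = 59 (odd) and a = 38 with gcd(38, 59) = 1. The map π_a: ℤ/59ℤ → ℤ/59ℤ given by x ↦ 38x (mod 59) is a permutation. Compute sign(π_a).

Trace 1: π^k(1) = [1, 38, 28, 2, 17, 56, 4] for k=0..6.
2 cycles of lengths [58, 1].
Σ(ℓ_i−1) = 59−2 = 57; sign = (−1)^57 = -1.
Via Zolotarev, sign(π_{38}) = (38|59) = -1.

-1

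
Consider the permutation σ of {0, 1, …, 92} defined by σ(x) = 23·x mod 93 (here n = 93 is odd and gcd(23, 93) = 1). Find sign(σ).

Orbit of 64 under x↦23x: [64, 77, 4, 92, 70, 29, 16]… (length divides ord_93(23)).
The orbit structure of x ↦ 23x mod 93: 11 orbits of sizes [10, 10, 10, 10, 10, 10, 10, 10, 10, 2, 1].
93 − 11 = 82 transpositions; sign(π) = (−1)^82 = +1.
Zolotarev: (23|93) = +1, matching the cycle-count sign.

+1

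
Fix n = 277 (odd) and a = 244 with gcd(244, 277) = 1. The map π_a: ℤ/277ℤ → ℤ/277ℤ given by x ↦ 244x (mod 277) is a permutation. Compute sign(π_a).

Start at x=275: 275 → 66 → 38 → 131 → 109 → 4 → 145 → … (one orbit).
π_244 has 4 disjoint cycles with lengths [92, 92, 92, 1] on {0,…,276}.
Σ(ℓ_i−1) = 277−4 = 273; sign = (−1)^273 = -1.
The Jacobi symbol (244|277) = -1 (Zolotarev) agrees.

-1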